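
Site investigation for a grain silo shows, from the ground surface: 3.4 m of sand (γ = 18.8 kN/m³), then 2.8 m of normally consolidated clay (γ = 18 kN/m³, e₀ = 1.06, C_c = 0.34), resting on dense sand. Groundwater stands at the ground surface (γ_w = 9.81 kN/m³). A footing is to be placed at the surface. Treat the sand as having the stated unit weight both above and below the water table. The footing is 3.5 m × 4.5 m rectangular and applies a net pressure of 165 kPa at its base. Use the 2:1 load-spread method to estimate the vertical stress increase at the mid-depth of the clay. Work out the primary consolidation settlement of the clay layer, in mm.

Mid-depth of clay below the ground surface: z = 3.4 + 2.8/2 = 4.8 m.
Total vertical stress at mid-clay: σ_v = 18.8×3.4 + 18×1.4 = 89.12 kPa.
Pore pressure: u = 9.81×(4.8 − 0) = 47.088 kPa.
Initial effective stress: σ'_0 = σ_v − u = 89.12 − 47.088 = 42.032 kPa.
Stress increase at mid-clay by the 2:1 spreading method:
Δσ = qBL/((B+z)(L+z)) = 165×3.5×4.5/((3.5+4.8)(4.5+4.8)) = 33.667 kPa
Final effective stress: σ'_f = σ'_0 + Δσ = 42.032 + 33.667 = 75.699 kPa.
Normally consolidated clay, so the full stress increment lies on the virgin compression line:
S_c = C_c·H/(1+e₀)·log₁₀(σ'_f/σ'_0) = 0.34×2.8/(1+1.06)×log₁₀(75.699/42.032)
    = 0.46214 × 0.25551 = 0.1181 m

S_c ≈ 118 mm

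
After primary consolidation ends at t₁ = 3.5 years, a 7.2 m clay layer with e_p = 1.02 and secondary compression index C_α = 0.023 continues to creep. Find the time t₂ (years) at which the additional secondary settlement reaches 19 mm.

S_s = C_α·H/(1+e_p)·log₁₀(t₂/t₁) ⇒ log₁₀(t₂/t₁) = S_s·(1+e_p)/(C_α·H).
log₁₀(t₂/t₁) = 0.019 × (1+1.02) / (0.023×7.2) = 0.2318
t₂ = t₁ × 10^0.2318 = 3.5 × 1.705 = 5.968 years

t₂ ≈ 5.97 years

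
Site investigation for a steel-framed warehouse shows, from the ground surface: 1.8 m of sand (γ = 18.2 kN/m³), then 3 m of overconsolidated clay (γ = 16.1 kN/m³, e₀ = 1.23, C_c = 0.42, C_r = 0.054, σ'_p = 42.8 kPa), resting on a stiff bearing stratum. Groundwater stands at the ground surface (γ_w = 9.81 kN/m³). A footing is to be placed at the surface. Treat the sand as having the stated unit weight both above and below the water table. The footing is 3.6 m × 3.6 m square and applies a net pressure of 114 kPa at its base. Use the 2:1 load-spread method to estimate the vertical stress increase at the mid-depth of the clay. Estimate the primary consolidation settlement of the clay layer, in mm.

S_c ≈ 81.6 mm

Mid-depth of clay below the ground surface: z = 1.8 + 3/2 = 3.3 m.
Total vertical stress at mid-clay: σ_v = 18.2×1.8 + 16.1×1.5 = 56.91 kPa.
Pore pressure: u = 9.81×(3.3 − 0) = 32.373 kPa.
Initial effective stress: σ'_0 = σ_v − u = 56.91 − 32.373 = 24.537 kPa.
Stress increase at mid-clay by the 2:1 spreading method:
Δσ = qBL/((B+z)(L+z)) = 114×3.6×3.6/((3.6+3.3)(3.6+3.3)) = 31.032 kPa
Final effective stress: σ'_f = 24.537 + 31.032 = 55.569 kPa.
σ'_f = 55.569 > σ'_p = 42.8 kPa, so the stress path crosses the preconsolidation pressure — recompression up to σ'_p, then virgin compression beyond:
S_c = H/(1+e₀)·[C_r·log₁₀(σ'_p/σ'_0) + C_c·log₁₀(σ'_f/σ'_p)]
    = 3/2.23 × [0.054×log₁₀(42.8/24.537) + 0.42×log₁₀(55.569/42.8)]
    = 1.3453 × [0.013048 + 0.047623] = 0.08162 m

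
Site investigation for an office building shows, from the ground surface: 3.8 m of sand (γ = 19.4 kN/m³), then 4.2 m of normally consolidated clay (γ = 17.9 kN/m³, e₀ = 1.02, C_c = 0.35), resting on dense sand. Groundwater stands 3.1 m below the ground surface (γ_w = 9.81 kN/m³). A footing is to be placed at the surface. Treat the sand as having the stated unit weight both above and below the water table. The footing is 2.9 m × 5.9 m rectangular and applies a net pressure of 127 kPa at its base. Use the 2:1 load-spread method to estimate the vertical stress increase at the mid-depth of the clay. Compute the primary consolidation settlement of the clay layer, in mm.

Mid-depth of clay below the ground surface: z = 3.8 + 4.2/2 = 5.9 m.
Total vertical stress at mid-clay: σ_v = 19.4×3.8 + 17.9×2.1 = 111.31 kPa.
Pore pressure: u = 9.81×(5.9 − 3.1) = 27.468 kPa.
Initial effective stress: σ'_0 = σ_v − u = 111.31 − 27.468 = 83.842 kPa.
Stress increase at mid-clay by the 2:1 spreading method:
Δσ = qBL/((B+z)(L+z)) = 127×2.9×5.9/((2.9+5.9)(5.9+5.9)) = 20.926 kPa
Final effective stress: σ'_f = σ'_0 + Δσ = 83.842 + 20.926 = 104.77 kPa.
Normally consolidated clay, so the full stress increment lies on the virgin compression line:
S_c = C_c·H/(1+e₀)·log₁₀(σ'_f/σ'_0) = 0.35×4.2/(1+1.02)×log₁₀(104.77/83.842)
    = 0.72772 × 0.096775 = 0.07043 m

S_c ≈ 70.4 mm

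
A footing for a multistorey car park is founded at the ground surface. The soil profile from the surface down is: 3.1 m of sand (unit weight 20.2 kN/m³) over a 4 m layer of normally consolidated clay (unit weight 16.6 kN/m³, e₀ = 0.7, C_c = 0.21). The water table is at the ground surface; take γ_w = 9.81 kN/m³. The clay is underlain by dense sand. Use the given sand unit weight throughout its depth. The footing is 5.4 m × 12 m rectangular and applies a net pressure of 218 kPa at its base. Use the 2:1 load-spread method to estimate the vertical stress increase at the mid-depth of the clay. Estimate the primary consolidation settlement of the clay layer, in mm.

Mid-depth of clay below the ground surface: z = 3.1 + 4/2 = 5.1 m.
Total vertical stress at mid-clay: σ_v = 20.2×3.1 + 16.6×2 = 95.82 kPa.
Pore pressure: u = 9.81×(5.1 − 0) = 50.031 kPa.
Initial effective stress: σ'_0 = σ_v − u = 95.82 − 50.031 = 45.789 kPa.
Stress increase at mid-clay by the 2:1 spreading method:
Δσ = qBL/((B+z)(L+z)) = 218×5.4×12/((5.4+5.1)(12+5.1)) = 78.677 kPa
Final effective stress: σ'_f = σ'_0 + Δσ = 45.789 + 78.677 = 124.47 kPa.
Normally consolidated clay, so the full stress increment lies on the virgin compression line:
S_c = C_c·H/(1+e₀)·log₁₀(σ'_f/σ'_0) = 0.21×4/(1+0.7)×log₁₀(124.47/45.789)
    = 0.49412 × 0.4343 = 0.2146 m

S_c ≈ 215 mm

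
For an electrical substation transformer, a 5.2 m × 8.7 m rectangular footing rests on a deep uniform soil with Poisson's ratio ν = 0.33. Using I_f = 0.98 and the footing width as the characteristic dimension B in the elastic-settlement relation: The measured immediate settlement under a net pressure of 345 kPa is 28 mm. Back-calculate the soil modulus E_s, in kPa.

S_e = q·B·(1−ν²)/E_s · I_f  ⇒  E_s = q·B·(1−ν²)·I_f / S_e.
E_s = 345 × 5.2 × 0.8911 × 0.98 / 0.028 = 55950 kPa

E_s ≈ 56000 kPa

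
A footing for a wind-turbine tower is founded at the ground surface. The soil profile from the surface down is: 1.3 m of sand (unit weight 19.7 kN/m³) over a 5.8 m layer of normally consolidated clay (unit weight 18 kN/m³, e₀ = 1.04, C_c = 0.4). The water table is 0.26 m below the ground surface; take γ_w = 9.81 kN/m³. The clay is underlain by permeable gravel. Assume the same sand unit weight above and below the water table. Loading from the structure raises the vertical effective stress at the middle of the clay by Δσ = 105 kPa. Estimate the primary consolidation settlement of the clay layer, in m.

S_c ≈ 0.644 m

Mid-depth of clay below the ground surface: z = 1.3 + 5.8/2 = 4.2 m.
Total vertical stress at mid-clay: σ_v = 19.7×1.3 + 18×2.9 = 77.81 kPa.
Pore pressure: u = 9.81×(4.2 − 0.26) = 38.651 kPa.
Initial effective stress: σ'_0 = σ_v − u = 77.81 − 38.651 = 39.159 kPa.
Final effective stress: σ'_f = σ'_0 + Δσ = 39.159 + 105 = 144.16 kPa.
Normally consolidated clay, so the full stress increment lies on the virgin compression line:
S_c = C_c·H/(1+e₀)·log₁₀(σ'_f/σ'_0) = 0.4×5.8/(1+1.04)×log₁₀(144.16/39.159)
    = 1.1373 × 0.56601 = 0.6437 m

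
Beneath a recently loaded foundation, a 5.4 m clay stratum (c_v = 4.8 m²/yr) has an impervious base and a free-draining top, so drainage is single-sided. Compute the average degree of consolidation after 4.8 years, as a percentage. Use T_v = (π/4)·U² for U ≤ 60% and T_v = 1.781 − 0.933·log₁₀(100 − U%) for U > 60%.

Drainage path length: H_d = H = 5.4 m (single drainage).
T_v = c_v·t/H_d² = 4.8×4.8/5.4² = 0.79012.
T_v = 0.79012 corresponds to the U > 60% branch:
U = 1 − 10^((1.781 − T_v)/0.933)/100 = 0.8846

U ≈ 88.5 %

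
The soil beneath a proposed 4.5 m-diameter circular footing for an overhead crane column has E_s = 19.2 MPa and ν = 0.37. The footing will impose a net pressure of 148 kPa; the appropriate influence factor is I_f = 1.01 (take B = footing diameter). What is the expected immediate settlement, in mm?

Immediate (elastic) settlement: S_e = q·B·(1−ν²)/E_s · I_f.
E_s = 19.2 MPa = 19200 kPa.
S_e = 148 × 4.5 × (1 − 0.37²) / 19200 × 1.01
    = 148 × 4.5 × 0.8631 / 19200 × 1.01
    = 0.03024 m = 30.24 mm

S_e ≈ 30.2 mm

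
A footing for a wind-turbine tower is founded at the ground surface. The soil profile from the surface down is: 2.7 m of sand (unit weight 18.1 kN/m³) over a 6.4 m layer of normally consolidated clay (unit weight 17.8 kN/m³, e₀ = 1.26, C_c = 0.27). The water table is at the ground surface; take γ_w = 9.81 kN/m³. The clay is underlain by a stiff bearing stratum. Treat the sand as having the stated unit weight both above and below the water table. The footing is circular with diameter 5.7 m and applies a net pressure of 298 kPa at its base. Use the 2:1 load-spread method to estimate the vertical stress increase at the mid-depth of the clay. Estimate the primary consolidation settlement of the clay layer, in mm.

S_c ≈ 304 mm

Mid-depth of clay below the ground surface: z = 2.7 + 6.4/2 = 5.9 m.
Total vertical stress at mid-clay: σ_v = 18.1×2.7 + 17.8×3.2 = 105.83 kPa.
Pore pressure: u = 9.81×(5.9 − 0) = 57.879 kPa.
Initial effective stress: σ'_0 = σ_v − u = 105.83 − 57.879 = 47.951 kPa.
Stress increase at mid-clay by the 2:1 spreading method:
Δσ ≈ qD²/(D+z)² = 298×5.7²/(5.7+5.9)² = 71.953 kPa
Final effective stress: σ'_f = σ'_0 + Δσ = 47.951 + 71.953 = 119.9 kPa.
Normally consolidated clay, so the full stress increment lies on the virgin compression line:
S_c = C_c·H/(1+e₀)·log₁₀(σ'_f/σ'_0) = 0.27×6.4/(1+1.26)×log₁₀(119.9/47.951)
    = 0.7646 × 0.39802 = 0.3043 m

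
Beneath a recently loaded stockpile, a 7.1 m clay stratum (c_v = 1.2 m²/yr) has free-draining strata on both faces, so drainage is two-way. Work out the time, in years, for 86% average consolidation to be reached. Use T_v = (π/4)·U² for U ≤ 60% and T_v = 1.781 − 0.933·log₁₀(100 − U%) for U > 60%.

Drainage path length: H_d = H/2 = 3.55 m (double drainage).
U > 60%: T_v = 1.781 − 0.933·log₁₀(100 − 86) = 0.71166.
t = T_v·H_d²/c_v = 0.71166×3.55²/1.2 = 7.474 years.

t ≈ 7.47 years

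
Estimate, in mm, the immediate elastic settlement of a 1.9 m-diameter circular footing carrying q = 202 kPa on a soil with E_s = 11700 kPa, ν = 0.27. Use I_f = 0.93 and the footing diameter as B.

S_e ≈ 28.3 mm

Immediate (elastic) settlement: S_e = q·B·(1−ν²)/E_s · I_f.
S_e = 202 × 1.9 × (1 − 0.27²) / 11700 × 0.93
    = 202 × 1.9 × 0.9271 / 11700 × 0.93
    = 0.02828 m = 28.28 mm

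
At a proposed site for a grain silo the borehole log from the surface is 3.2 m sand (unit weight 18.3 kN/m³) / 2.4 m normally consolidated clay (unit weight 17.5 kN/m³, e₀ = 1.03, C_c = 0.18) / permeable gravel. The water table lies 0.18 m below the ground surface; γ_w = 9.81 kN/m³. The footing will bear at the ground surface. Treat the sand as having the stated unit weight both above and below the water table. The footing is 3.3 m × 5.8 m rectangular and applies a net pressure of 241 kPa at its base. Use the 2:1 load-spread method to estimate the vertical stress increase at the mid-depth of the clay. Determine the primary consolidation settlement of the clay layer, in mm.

S_c ≈ 86.1 mm

Mid-depth of clay below the ground surface: z = 3.2 + 2.4/2 = 4.4 m.
Total vertical stress at mid-clay: σ_v = 18.3×3.2 + 17.5×1.2 = 79.56 kPa.
Pore pressure: u = 9.81×(4.4 − 0.18) = 41.398 kPa.
Initial effective stress: σ'_0 = σ_v − u = 79.56 − 41.398 = 38.162 kPa.
Stress increase at mid-clay by the 2:1 spreading method:
Δσ = qBL/((B+z)(L+z)) = 241×3.3×5.8/((3.3+4.4)(5.8+4.4)) = 58.731 kPa
Final effective stress: σ'_f = σ'_0 + Δσ = 38.162 + 58.731 = 96.893 kPa.
Normally consolidated clay, so the full stress increment lies on the virgin compression line:
S_c = C_c·H/(1+e₀)·log₁₀(σ'_f/σ'_0) = 0.18×2.4/(1+1.03)×log₁₀(96.893/38.162)
    = 0.21281 × 0.40466 = 0.08612 m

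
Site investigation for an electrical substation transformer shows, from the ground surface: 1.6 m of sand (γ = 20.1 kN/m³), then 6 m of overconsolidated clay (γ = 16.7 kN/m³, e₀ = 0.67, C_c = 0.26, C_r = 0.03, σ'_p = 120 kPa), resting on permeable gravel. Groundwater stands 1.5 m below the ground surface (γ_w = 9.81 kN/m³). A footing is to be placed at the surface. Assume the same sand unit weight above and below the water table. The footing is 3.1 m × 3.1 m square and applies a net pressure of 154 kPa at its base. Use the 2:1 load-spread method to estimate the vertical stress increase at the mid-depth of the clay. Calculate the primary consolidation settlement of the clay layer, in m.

Mid-depth of clay below the ground surface: z = 1.6 + 6/2 = 4.6 m.
Total vertical stress at mid-clay: σ_v = 20.1×1.6 + 16.7×3 = 82.26 kPa.
Pore pressure: u = 9.81×(4.6 − 1.5) = 30.411 kPa.
Initial effective stress: σ'_0 = σ_v − u = 82.26 − 30.411 = 51.849 kPa.
Stress increase at mid-clay by the 2:1 spreading method:
Δσ = qBL/((B+z)(L+z)) = 154×3.1×3.1/((3.1+4.6)(3.1+4.6)) = 24.961 kPa
Final effective stress: σ'_f = 51.849 + 24.961 = 76.81 kPa.
σ'_f = 76.81 ≤ σ'_p = 120 kPa, so the clay remains overconsolidated and only the recompression index applies:
S_c = C_r·H/(1+e₀)·log₁₀(σ'_f/σ'_0) = 0.03×6/1.67×log₁₀(76.81/51.849)
    = 0.10778 × 0.17068 = 0.0184 m

S_c ≈ 0.0184 m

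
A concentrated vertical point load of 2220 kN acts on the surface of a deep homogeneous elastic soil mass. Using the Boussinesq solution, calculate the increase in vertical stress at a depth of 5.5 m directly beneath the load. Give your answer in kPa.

Boussinesq vertical stress below a point load on an elastic half-space:
Δσ_z = 3P/(2πz²) · [1 + (r/z)²]^(−5/2)
r/z = 0/5.5 = 0; [1+(r/z)²]^(−5/2) = 1.
Δσ_z = 3×2220/(2π×5.5²) × 1 = 35.04 × 1 = 35.04 kPa

Δσ_z ≈ 35 kPa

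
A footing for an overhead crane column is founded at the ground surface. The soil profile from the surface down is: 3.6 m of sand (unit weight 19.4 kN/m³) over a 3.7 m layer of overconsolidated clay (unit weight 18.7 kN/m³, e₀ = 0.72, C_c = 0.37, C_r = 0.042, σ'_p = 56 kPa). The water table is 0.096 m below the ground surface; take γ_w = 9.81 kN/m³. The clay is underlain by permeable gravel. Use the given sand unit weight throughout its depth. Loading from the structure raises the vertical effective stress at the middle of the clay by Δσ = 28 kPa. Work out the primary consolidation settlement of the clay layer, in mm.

S_c ≈ 126 mm

Mid-depth of clay below the ground surface: z = 3.6 + 3.7/2 = 5.45 m.
Total vertical stress at mid-clay: σ_v = 19.4×3.6 + 18.7×1.85 = 104.44 kPa.
Pore pressure: u = 9.81×(5.45 − 0.096) = 52.523 kPa.
Initial effective stress: σ'_0 = σ_v − u = 104.44 − 52.523 = 51.917 kPa.
Final effective stress: σ'_f = 51.917 + 28 = 79.917 kPa.
σ'_f = 79.917 > σ'_p = 56 kPa, so the stress path crosses the preconsolidation pressure — recompression up to σ'_p, then virgin compression beyond:
S_c = H/(1+e₀)·[C_r·log₁₀(σ'_p/σ'_0) + C_c·log₁₀(σ'_f/σ'_p)]
    = 3.7/1.72 × [0.042×log₁₀(56/51.917) + 0.37×log₁₀(79.917/56)]
    = 2.1512 × [0.0013809 + 0.057147] = 0.1259 m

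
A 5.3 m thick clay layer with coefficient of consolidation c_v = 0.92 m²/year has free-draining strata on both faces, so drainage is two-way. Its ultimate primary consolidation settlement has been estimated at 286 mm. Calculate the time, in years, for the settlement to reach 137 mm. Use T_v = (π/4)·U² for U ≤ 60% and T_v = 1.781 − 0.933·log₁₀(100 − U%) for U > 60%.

t ≈ 1.38 years

Drainage path length: H_d = H/2 = 2.65 m (double drainage).
U = S(t)/S_ult = 137/286 = 0.479.
U ≤ 60%: T_v = (π/4)·U² = (π/4)×0.47902² = 0.18022.
t = T_v·H_d²/c_v = 0.18022×2.65²/0.92 = 1.376 years.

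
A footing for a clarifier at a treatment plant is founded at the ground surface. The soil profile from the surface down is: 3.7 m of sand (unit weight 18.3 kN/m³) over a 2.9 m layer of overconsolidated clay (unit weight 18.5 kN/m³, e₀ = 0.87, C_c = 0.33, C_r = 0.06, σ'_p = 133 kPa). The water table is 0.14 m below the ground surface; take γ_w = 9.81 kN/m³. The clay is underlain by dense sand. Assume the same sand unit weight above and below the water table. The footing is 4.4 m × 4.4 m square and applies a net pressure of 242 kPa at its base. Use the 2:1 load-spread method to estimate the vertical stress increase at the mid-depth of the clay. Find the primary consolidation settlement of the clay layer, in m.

S_c ≈ 0.0306 m

Mid-depth of clay below the ground surface: z = 3.7 + 2.9/2 = 5.15 m.
Total vertical stress at mid-clay: σ_v = 18.3×3.7 + 18.5×1.45 = 94.535 kPa.
Pore pressure: u = 9.81×(5.15 − 0.14) = 49.148 kPa.
Initial effective stress: σ'_0 = σ_v − u = 94.535 − 49.148 = 45.387 kPa.
Stress increase at mid-clay by the 2:1 spreading method:
Δσ = qBL/((B+z)(L+z)) = 242×4.4×4.4/((4.4+5.15)(4.4+5.15)) = 51.371 kPa
Final effective stress: σ'_f = 45.387 + 51.371 = 96.758 kPa.
σ'_f = 96.758 ≤ σ'_p = 133 kPa, so the clay remains overconsolidated and only the recompression index applies:
S_c = C_r·H/(1+e₀)·log₁₀(σ'_f/σ'_0) = 0.06×2.9/1.87×log₁₀(96.758/45.387)
    = 0.093048 × 0.32876 = 0.03059 m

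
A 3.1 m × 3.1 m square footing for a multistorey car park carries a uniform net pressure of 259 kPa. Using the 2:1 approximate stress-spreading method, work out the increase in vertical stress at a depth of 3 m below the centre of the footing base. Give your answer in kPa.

By the 2:1 method the load spreads at 1 horizontal : 2 vertical, so at depth z the loaded area has grown by z in each plan dimension:
Δσ = qBL/((B+z)(L+z)) = 259×3.1×3.1/((3.1+3)(3.1+3)) = 66.89 kPa

Δσ_z ≈ 66.9 kPa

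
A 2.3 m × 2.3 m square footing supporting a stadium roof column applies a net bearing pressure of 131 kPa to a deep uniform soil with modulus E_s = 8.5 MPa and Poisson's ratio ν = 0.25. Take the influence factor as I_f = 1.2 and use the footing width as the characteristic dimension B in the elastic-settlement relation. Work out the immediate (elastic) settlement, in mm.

S_e ≈ 39.9 mm

Immediate (elastic) settlement: S_e = q·B·(1−ν²)/E_s · I_f.
E_s = 8.5 MPa = 8500 kPa.
S_e = 131 × 2.3 × (1 − 0.25²) / 8500 × 1.2
    = 131 × 2.3 × 0.9375 / 8500 × 1.2
    = 0.03988 m = 39.88 mm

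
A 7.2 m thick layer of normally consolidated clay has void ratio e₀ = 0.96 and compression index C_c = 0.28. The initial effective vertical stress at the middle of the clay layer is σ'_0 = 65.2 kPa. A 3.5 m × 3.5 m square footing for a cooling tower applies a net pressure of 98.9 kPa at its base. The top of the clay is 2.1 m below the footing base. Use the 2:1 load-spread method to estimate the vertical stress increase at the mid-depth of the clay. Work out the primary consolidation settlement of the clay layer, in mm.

S_c ≈ 88.7 mm

Mid-depth of clay below the footing base: z = 2.1 + 7.2/2 = 5.7 m.
Stress increase at mid-clay by the 2:1 spreading method:
Δσ = qBL/((B+z)(L+z)) = 98.9×3.5×3.5/((3.5+5.7)(3.5+5.7)) = 14.314 kPa
Final effective stress: σ'_f = σ'_0 + Δσ = 65.2 + 14.314 = 79.514 kPa.
Normally consolidated clay, so the full stress increment lies on the virgin compression line:
S_c = C_c·H/(1+e₀)·log₁₀(σ'_f/σ'_0) = 0.28×7.2/(1+0.96)×log₁₀(79.514/65.2)
    = 1.0286 × 0.086196 = 0.08866 m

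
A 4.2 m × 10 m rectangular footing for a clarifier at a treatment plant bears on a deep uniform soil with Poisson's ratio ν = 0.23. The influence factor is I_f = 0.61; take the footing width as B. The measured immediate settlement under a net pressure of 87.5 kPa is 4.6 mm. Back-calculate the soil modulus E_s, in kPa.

S_e = q·B·(1−ν²)/E_s · I_f  ⇒  E_s = q·B·(1−ν²)·I_f / S_e.
E_s = 87.5 × 4.2 × 0.9471 × 0.61 / 0.0046 = 46160 kPa

E_s ≈ 46200 kPa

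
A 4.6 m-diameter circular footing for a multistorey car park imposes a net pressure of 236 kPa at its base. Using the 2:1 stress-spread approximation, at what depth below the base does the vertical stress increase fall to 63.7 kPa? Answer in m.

z ≈ 4.25 m

2:1 spreading — at depth z the loaded area has grown by z in each plan dimension:
qD²/(D+z)² = Δσ_z ⇒ z = D(√(q/Δσ_z) − 1) = 4.6×(√(236/63.7) − 1) = 4.254 m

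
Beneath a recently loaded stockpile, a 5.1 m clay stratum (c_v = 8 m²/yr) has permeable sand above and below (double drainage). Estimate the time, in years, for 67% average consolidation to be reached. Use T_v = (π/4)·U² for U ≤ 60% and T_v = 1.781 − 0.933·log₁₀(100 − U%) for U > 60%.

Drainage path length: H_d = H/2 = 2.55 m (double drainage).
U > 60%: T_v = 1.781 − 0.933·log₁₀(100 − 67) = 0.36423.
t = T_v·H_d²/c_v = 0.36423×2.55²/8 = 0.2961 years.

t ≈ 0.296 years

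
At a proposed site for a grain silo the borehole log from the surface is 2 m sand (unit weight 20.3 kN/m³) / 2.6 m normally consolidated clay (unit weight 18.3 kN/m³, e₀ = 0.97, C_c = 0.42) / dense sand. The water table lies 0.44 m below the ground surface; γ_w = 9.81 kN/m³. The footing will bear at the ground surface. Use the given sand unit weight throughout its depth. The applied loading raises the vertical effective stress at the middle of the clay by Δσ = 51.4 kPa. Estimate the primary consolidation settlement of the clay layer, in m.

Mid-depth of clay below the ground surface: z = 2 + 2.6/2 = 3.3 m.
Total vertical stress at mid-clay: σ_v = 20.3×2 + 18.3×1.3 = 64.39 kPa.
Pore pressure: u = 9.81×(3.3 − 0.44) = 28.057 kPa.
Initial effective stress: σ'_0 = σ_v − u = 64.39 − 28.057 = 36.333 kPa.
Final effective stress: σ'_f = σ'_0 + Δσ = 36.333 + 51.4 = 87.733 kPa.
Normally consolidated clay, so the full stress increment lies on the virgin compression line:
S_c = C_c·H/(1+e₀)·log₁₀(σ'_f/σ'_0) = 0.42×2.6/(1+0.97)×log₁₀(87.733/36.333)
    = 0.55431 × 0.38286 = 0.2122 m

S_c ≈ 0.212 m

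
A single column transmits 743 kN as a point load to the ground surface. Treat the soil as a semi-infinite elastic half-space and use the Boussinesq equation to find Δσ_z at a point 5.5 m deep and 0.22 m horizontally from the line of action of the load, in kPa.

Δσ_z ≈ 11.7 kPa

Boussinesq vertical stress below a point load on an elastic half-space:
Δσ_z = 3P/(2πz²) · [1 + (r/z)²]^(−5/2)
r/z = 0.22/5.5 = 0.04; [1+(r/z)²]^(−5/2) = 0.99601.
Δσ_z = 3×743/(2π×5.5²) × 0.99601 = 11.727 × 0.99601 = 11.68 kPa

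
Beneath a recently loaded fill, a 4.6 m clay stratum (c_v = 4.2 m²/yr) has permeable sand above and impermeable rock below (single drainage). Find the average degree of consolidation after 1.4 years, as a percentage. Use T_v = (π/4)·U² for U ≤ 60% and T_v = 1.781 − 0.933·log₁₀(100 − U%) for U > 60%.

Drainage path length: H_d = H = 4.6 m (single drainage).
T_v = c_v·t/H_d² = 4.2×1.4/4.6² = 0.27788.
T_v = 0.27788 corresponds to the U ≤ 60% branch:
U = √(4T_v/π) = 0.5948

U ≈ 59.5 %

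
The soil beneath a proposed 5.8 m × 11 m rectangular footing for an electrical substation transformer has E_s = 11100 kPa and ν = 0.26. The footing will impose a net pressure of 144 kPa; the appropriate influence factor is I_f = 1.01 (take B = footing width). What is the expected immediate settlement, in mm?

Immediate (elastic) settlement: S_e = q·B·(1−ν²)/E_s · I_f.
S_e = 144 × 5.8 × (1 − 0.26²) / 11100 × 1.01
    = 144 × 5.8 × 0.9324 / 11100 × 1.01
    = 0.07086 m = 70.86 mm

S_e ≈ 70.9 mm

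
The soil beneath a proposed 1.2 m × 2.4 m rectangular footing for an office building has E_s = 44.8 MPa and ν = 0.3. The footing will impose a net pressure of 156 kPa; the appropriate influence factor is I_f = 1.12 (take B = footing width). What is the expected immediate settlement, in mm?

Immediate (elastic) settlement: S_e = q·B·(1−ν²)/E_s · I_f.
E_s = 44.8 MPa = 44800 kPa.
S_e = 156 × 1.2 × (1 − 0.3²) / 44800 × 1.12
    = 156 × 1.2 × 0.91 / 44800 × 1.12
    = 0.004259 m = 4.259 mm

S_e ≈ 4.26 mm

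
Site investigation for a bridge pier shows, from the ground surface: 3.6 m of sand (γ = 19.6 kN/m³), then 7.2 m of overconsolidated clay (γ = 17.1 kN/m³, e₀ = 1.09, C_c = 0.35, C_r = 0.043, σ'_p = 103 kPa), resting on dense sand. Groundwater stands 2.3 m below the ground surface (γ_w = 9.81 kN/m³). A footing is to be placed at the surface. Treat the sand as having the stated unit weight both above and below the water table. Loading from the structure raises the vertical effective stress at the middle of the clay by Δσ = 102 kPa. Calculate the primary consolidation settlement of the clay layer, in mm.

S_c ≈ 323 mm

Mid-depth of clay below the ground surface: z = 3.6 + 7.2/2 = 7.2 m.
Total vertical stress at mid-clay: σ_v = 19.6×3.6 + 17.1×3.6 = 132.12 kPa.
Pore pressure: u = 9.81×(7.2 − 2.3) = 48.069 kPa.
Initial effective stress: σ'_0 = σ_v − u = 132.12 − 48.069 = 84.051 kPa.
Final effective stress: σ'_f = 84.051 + 102 = 186.05 kPa.
σ'_f = 186.05 > σ'_p = 103 kPa, so the stress path crosses the preconsolidation pressure — recompression up to σ'_p, then virgin compression beyond:
S_c = H/(1+e₀)·[C_r·log₁₀(σ'_p/σ'_0) + C_c·log₁₀(σ'_f/σ'_p)]
    = 7.2/2.09 × [0.043×log₁₀(103/84.051) + 0.35×log₁₀(186.05/103)]
    = 3.445 × [0.0037967 + 0.089877] = 0.3227 m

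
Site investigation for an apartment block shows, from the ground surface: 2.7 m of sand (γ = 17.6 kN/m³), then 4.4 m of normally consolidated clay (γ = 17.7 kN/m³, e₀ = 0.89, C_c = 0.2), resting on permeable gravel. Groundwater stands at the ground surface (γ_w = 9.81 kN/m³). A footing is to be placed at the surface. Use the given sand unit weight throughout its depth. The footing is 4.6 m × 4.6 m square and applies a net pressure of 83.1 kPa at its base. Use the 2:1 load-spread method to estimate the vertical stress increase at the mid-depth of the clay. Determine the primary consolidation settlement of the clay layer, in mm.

Mid-depth of clay below the ground surface: z = 2.7 + 4.4/2 = 4.9 m.
Total vertical stress at mid-clay: σ_v = 17.6×2.7 + 17.7×2.2 = 86.46 kPa.
Pore pressure: u = 9.81×(4.9 − 0) = 48.069 kPa.
Initial effective stress: σ'_0 = σ_v − u = 86.46 − 48.069 = 38.391 kPa.
Stress increase at mid-clay by the 2:1 spreading method:
Δσ = qBL/((B+z)(L+z)) = 83.1×4.6×4.6/((4.6+4.9)(4.6+4.9)) = 19.484 kPa
Final effective stress: σ'_f = σ'_0 + Δσ = 38.391 + 19.484 = 57.875 kPa.
Normally consolidated clay, so the full stress increment lies on the virgin compression line:
S_c = C_c·H/(1+e₀)·log₁₀(σ'_f/σ'_0) = 0.2×4.4/(1+0.89)×log₁₀(57.875/38.391)
    = 0.46561 × 0.17826 = 0.083 m

S_c ≈ 83 mm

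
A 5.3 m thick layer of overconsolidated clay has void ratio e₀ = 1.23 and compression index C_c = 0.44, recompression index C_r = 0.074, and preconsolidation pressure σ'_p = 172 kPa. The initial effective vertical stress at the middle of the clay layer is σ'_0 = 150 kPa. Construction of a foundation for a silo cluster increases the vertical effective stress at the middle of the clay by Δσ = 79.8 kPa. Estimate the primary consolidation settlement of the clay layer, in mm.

S_c ≈ 142 mm

Final effective stress: σ'_f = 150 + 79.8 = 229.8 kPa.
σ'_f = 229.8 > σ'_p = 172 kPa, so the stress path crosses the preconsolidation pressure — recompression up to σ'_p, then virgin compression beyond:
S_c = H/(1+e₀)·[C_r·log₁₀(σ'_p/σ'_0) + C_c·log₁₀(σ'_f/σ'_p)]
    = 5.3/2.23 × [0.074×log₁₀(172/150) + 0.44×log₁₀(229.8/172)]
    = 2.3767 × [0.0043984 + 0.055361] = 0.142 m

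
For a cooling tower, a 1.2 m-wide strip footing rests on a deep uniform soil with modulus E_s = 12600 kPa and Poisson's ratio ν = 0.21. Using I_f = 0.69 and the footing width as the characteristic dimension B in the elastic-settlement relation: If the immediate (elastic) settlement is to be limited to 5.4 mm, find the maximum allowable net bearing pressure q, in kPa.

q ≈ 86 kPa

S_e = q·B·(1−ν²)/E_s · I_f  ⇒  q = S_e·E_s / (B·(1−ν²)·I_f).
q = 0.0054 × 12600 / (1.2 × 0.9559 × 0.69) = 85.96 kPa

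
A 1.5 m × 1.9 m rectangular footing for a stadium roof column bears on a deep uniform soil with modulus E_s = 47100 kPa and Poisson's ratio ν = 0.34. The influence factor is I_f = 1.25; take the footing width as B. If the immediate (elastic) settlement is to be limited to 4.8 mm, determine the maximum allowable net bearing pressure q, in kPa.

q ≈ 136 kPa

S_e = q·B·(1−ν²)/E_s · I_f  ⇒  q = S_e·E_s / (B·(1−ν²)·I_f).
q = 0.0048 × 47100 / (1.5 × 0.8844 × 1.25) = 136.3 kPa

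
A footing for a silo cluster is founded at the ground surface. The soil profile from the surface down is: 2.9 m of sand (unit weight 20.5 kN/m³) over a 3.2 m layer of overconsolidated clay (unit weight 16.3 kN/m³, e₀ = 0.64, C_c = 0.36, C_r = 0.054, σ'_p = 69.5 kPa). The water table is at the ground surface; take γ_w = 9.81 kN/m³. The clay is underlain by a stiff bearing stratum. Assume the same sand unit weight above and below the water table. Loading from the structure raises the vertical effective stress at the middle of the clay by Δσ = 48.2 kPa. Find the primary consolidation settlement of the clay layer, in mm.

Mid-depth of clay below the ground surface: z = 2.9 + 3.2/2 = 4.5 m.
Total vertical stress at mid-clay: σ_v = 20.5×2.9 + 16.3×1.6 = 85.53 kPa.
Pore pressure: u = 9.81×(4.5 − 0) = 44.145 kPa.
Initial effective stress: σ'_0 = σ_v − u = 85.53 − 44.145 = 41.385 kPa.
Final effective stress: σ'_f = 41.385 + 48.2 = 89.585 kPa.
σ'_f = 89.585 > σ'_p = 69.5 kPa, so the stress path crosses the preconsolidation pressure — recompression up to σ'_p, then virgin compression beyond:
S_c = H/(1+e₀)·[C_r·log₁₀(σ'_p/σ'_0) + C_c·log₁₀(σ'_f/σ'_p)]
    = 3.2/1.64 × [0.054×log₁₀(69.5/41.385) + 0.36×log₁₀(89.585/69.5)]
    = 1.9512 × [0.012158 + 0.03969] = 0.1012 m

S_c ≈ 101 mm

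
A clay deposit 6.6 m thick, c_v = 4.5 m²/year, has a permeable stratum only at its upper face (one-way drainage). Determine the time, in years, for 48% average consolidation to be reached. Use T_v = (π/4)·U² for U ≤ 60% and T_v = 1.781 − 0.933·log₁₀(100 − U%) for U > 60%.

t ≈ 1.75 years

Drainage path length: H_d = H = 6.6 m (single drainage).
U ≤ 60%: T_v = (π/4)·U² = (π/4)×0.48² = 0.18096.
t = T_v·H_d²/c_v = 0.18096×6.6²/4.5 = 1.752 years.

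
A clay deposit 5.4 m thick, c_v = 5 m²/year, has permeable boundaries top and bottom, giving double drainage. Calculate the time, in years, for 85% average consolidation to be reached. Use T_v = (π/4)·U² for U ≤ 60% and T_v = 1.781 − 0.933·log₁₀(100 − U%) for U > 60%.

Drainage path length: H_d = H/2 = 2.7 m (double drainage).
U > 60%: T_v = 1.781 − 0.933·log₁₀(100 − 85) = 0.68371.
t = T_v·H_d²/c_v = 0.68371×2.7²/5 = 0.9968 years.

t ≈ 0.997 years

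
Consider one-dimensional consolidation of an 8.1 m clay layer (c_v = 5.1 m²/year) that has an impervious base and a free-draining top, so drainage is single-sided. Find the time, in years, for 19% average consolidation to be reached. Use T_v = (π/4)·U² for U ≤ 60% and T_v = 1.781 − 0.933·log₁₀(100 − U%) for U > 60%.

Drainage path length: H_d = H = 8.1 m (single drainage).
U ≤ 60%: T_v = (π/4)·U² = (π/4)×0.19² = 0.028353.
t = T_v·H_d²/c_v = 0.028353×8.1²/5.1 = 0.3648 years.

t ≈ 0.365 years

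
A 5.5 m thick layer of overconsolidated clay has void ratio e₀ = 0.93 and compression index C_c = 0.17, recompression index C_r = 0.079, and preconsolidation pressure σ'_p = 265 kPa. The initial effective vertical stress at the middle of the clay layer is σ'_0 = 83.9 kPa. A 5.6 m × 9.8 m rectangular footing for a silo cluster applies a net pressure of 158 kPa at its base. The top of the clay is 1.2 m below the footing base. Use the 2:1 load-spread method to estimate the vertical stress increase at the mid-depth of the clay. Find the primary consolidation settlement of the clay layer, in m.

Mid-depth of clay below the footing base: z = 1.2 + 5.5/2 = 3.95 m.
Stress increase at mid-clay by the 2:1 spreading method:
Δσ = qBL/((B+z)(L+z)) = 158×5.6×9.8/((5.6+3.95)(9.8+3.95)) = 66.034 kPa
Final effective stress: σ'_f = 83.9 + 66.034 = 149.93 kPa.
σ'_f = 149.93 ≤ σ'_p = 265 kPa, so the clay remains overconsolidated and only the recompression index applies:
S_c = C_r·H/(1+e₀)·log₁₀(σ'_f/σ'_0) = 0.079×5.5/1.93×log₁₀(149.93/83.9)
    = 0.22513 × 0.25213 = 0.05676 m

S_c ≈ 0.0568 m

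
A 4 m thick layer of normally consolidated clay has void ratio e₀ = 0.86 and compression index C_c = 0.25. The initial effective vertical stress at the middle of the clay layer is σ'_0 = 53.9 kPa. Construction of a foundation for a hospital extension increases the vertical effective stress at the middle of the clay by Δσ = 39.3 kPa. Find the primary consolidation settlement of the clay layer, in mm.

S_c ≈ 128 mm

Final effective stress: σ'_f = σ'_0 + Δσ = 53.9 + 39.3 = 93.2 kPa.
Normally consolidated clay, so the full stress increment lies on the virgin compression line:
S_c = C_c·H/(1+e₀)·log₁₀(σ'_f/σ'_0) = 0.25×4/(1+0.86)×log₁₀(93.2/53.9)
    = 0.53763 × 0.23783 = 0.1279 m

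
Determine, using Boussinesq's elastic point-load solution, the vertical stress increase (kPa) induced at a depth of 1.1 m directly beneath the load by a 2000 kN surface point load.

Boussinesq vertical stress below a point load on an elastic half-space:
Δσ_z = 3P/(2πz²) · [1 + (r/z)²]^(−5/2)
r/z = 0/1.1 = 0; [1+(r/z)²]^(−5/2) = 1.
Δσ_z = 3×2000/(2π×1.1²) × 1 = 789.2 × 1 = 789.2 kPa

Δσ_z ≈ 789 kPa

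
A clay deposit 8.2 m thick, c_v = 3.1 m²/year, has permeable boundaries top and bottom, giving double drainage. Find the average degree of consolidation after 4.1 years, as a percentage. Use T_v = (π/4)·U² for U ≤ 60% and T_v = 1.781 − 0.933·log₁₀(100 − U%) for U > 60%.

U ≈ 87.5 %

Drainage path length: H_d = H/2 = 4.1 m (double drainage).
T_v = c_v·t/H_d² = 3.1×4.1/4.1² = 0.7561.
T_v = 0.7561 corresponds to the U > 60% branch:
U = 1 − 10^((1.781 − T_v)/0.933)/100 = 0.8745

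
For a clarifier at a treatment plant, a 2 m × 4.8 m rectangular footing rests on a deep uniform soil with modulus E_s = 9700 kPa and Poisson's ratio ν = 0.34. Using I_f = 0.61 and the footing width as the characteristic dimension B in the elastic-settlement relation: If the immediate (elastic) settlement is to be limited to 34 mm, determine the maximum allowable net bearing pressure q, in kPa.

q ≈ 306 kPa

S_e = q·B·(1−ν²)/E_s · I_f  ⇒  q = S_e·E_s / (B·(1−ν²)·I_f).
q = 0.034 × 9700 / (2 × 0.8844 × 0.61) = 305.7 kPa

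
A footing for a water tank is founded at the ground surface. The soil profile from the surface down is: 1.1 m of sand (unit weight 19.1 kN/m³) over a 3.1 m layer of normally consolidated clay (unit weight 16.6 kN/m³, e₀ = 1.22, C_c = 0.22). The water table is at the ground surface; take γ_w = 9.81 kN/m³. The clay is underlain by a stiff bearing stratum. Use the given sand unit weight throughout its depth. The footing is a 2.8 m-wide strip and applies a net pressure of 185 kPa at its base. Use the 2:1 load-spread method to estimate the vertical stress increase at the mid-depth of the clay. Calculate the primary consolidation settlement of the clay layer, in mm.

Mid-depth of clay below the ground surface: z = 1.1 + 3.1/2 = 2.65 m.
Total vertical stress at mid-clay: σ_v = 19.1×1.1 + 16.6×1.55 = 46.74 kPa.
Pore pressure: u = 9.81×(2.65 − 0) = 25.997 kPa.
Initial effective stress: σ'_0 = σ_v − u = 46.74 − 25.997 = 20.743 kPa.
Stress increase at mid-clay by the 2:1 spreading method:
Δσ = qB/(B+z) = 185×2.8/(2.8+2.65) = 95.046 kPa
Final effective stress: σ'_f = σ'_0 + Δσ = 20.743 + 95.046 = 115.79 kPa.
Normally consolidated clay, so the full stress increment lies on the virgin compression line:
S_c = C_c·H/(1+e₀)·log₁₀(σ'_f/σ'_0) = 0.22×3.1/(1+1.22)×log₁₀(115.79/20.743)
    = 0.30721 × 0.7468 = 0.2294 m

S_c ≈ 229 mm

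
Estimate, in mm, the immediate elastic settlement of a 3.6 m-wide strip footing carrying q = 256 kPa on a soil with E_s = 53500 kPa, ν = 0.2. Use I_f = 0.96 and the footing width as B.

S_e ≈ 15.9 mm

Immediate (elastic) settlement: S_e = q·B·(1−ν²)/E_s · I_f.
S_e = 256 × 3.6 × (1 − 0.2²) / 53500 × 0.96
    = 256 × 3.6 × 0.96 / 53500 × 0.96
    = 0.01588 m = 15.88 mm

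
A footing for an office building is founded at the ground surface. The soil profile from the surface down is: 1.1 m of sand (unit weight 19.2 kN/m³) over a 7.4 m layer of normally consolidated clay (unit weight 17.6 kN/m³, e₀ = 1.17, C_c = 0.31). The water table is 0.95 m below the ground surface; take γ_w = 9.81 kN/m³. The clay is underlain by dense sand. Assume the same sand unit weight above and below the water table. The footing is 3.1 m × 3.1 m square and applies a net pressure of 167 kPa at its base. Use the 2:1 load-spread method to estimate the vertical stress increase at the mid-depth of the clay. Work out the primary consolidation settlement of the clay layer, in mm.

Mid-depth of clay below the ground surface: z = 1.1 + 7.4/2 = 4.8 m.
Total vertical stress at mid-clay: σ_v = 19.2×1.1 + 17.6×3.7 = 86.24 kPa.
Pore pressure: u = 9.81×(4.8 − 0.95) = 37.769 kPa.
Initial effective stress: σ'_0 = σ_v − u = 86.24 − 37.769 = 48.471 kPa.
Stress increase at mid-clay by the 2:1 spreading method:
Δσ = qBL/((B+z)(L+z)) = 167×3.1×3.1/((3.1+4.8)(3.1+4.8)) = 25.715 kPa
Final effective stress: σ'_f = σ'_0 + Δσ = 48.471 + 25.715 = 74.186 kPa.
Normally consolidated clay, so the full stress increment lies on the virgin compression line:
S_c = C_c·H/(1+e₀)·log₁₀(σ'_f/σ'_0) = 0.31×7.4/(1+1.17)×log₁₀(74.186/48.471)
    = 1.0571 × 0.18484 = 0.1954 m

S_c ≈ 195 mm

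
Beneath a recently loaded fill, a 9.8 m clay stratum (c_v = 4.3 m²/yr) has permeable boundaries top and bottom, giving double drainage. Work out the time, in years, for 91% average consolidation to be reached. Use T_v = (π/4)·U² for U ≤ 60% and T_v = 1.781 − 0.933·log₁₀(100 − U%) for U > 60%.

Drainage path length: H_d = H/2 = 4.9 m (double drainage).
U > 60%: T_v = 1.781 − 0.933·log₁₀(100 − 91) = 0.89069.
t = T_v·H_d²/c_v = 0.89069×4.9²/4.3 = 4.973 years.

t ≈ 4.97 years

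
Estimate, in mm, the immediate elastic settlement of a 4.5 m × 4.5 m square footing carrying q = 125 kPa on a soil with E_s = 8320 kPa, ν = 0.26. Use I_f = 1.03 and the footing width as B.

S_e ≈ 64.9 mm

Immediate (elastic) settlement: S_e = q·B·(1−ν²)/E_s · I_f.
S_e = 125 × 4.5 × (1 − 0.26²) / 8320 × 1.03
    = 125 × 4.5 × 0.9324 / 8320 × 1.03
    = 0.06493 m = 64.93 mm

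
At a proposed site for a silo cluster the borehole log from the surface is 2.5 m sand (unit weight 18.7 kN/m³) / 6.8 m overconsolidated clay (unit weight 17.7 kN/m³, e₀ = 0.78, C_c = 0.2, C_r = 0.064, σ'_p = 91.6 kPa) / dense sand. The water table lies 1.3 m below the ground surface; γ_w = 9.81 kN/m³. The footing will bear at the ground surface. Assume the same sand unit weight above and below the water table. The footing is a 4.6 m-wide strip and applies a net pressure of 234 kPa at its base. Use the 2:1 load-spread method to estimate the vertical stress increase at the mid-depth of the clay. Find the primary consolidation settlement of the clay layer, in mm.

S_c ≈ 236 mm

Mid-depth of clay below the ground surface: z = 2.5 + 6.8/2 = 5.9 m.
Total vertical stress at mid-clay: σ_v = 18.7×2.5 + 17.7×3.4 = 106.93 kPa.
Pore pressure: u = 9.81×(5.9 − 1.3) = 45.126 kPa.
Initial effective stress: σ'_0 = σ_v − u = 106.93 − 45.126 = 61.804 kPa.
Stress increase at mid-clay by the 2:1 spreading method:
Δσ = qB/(B+z) = 234×4.6/(4.6+5.9) = 102.51 kPa
Final effective stress: σ'_f = 61.804 + 102.51 = 164.31 kPa.
σ'_f = 164.31 > σ'_p = 91.6 kPa, so the stress path crosses the preconsolidation pressure — recompression up to σ'_p, then virgin compression beyond:
S_c = H/(1+e₀)·[C_r·log₁₀(σ'_p/σ'_0) + C_c·log₁₀(σ'_f/σ'_p)]
    = 6.8/1.78 × [0.064×log₁₀(91.6/61.804) + 0.2×log₁₀(164.31/91.6)]
    = 3.8202 × [0.010936 + 0.050754] = 0.2357 m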